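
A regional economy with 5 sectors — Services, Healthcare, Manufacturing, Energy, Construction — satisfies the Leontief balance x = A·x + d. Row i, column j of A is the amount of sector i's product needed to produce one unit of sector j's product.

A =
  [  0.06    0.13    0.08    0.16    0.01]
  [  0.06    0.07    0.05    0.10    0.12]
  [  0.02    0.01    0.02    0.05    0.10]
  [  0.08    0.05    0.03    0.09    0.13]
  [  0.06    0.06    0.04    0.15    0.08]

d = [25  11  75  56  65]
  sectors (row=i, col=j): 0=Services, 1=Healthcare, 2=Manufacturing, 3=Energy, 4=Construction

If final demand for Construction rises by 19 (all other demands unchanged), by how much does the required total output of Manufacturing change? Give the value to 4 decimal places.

Form M = I − A:
  [  0.94   -0.13   -0.08   -0.16   -0.01]
  [ -0.06    0.93   -0.05   -0.10   -0.12]
  [ -0.02   -0.01    0.98   -0.05   -0.10]
  [ -0.08   -0.05   -0.03    0.91   -0.13]
  [ -0.06   -0.06   -0.04   -0.15    0.92]
Leontief inverse L = M⁻¹:
  [  1.1020    0.1728    0.1091    0.2318    0.0791]
  [  0.0987    1.1107    0.0773    0.1731    0.1788]
  [  0.0396    0.0297    1.0331    0.0883    0.1291]
  [  0.1178    0.0915    0.0574    1.1631    0.1838]
  [  0.0992    0.0999    0.0664    0.2199    1.1394]
Total output x = L · d:
  x_0 = 1.1020·25 + 0.1728·11 + 0.1091·75 + 0.2318·56 + 0.0791·65 = 55.7538
  x_1 = 0.0987·25 + 1.1107·11 + 0.0773·75 + 0.1731·56 + 0.1788·65 = 41.8040
  x_2 = 0.0396·25 + 0.0297·11 + 1.0331·75 + 0.0883·56 + 0.1291·65 = 92.1361
  x_3 = 0.1178·25 + 0.0915·11 + 0.0574·75 + 1.1631·56 + 0.1838·65 = 85.3363
  x_4 = 0.0992·25 + 0.0999·11 + 0.0664·75 + 0.2199·56 + 1.1394·65 = 94.9341
Δx_2 = L[2,4] · Δd_4 = 0.1291 · 19 = 2.4525

2.4525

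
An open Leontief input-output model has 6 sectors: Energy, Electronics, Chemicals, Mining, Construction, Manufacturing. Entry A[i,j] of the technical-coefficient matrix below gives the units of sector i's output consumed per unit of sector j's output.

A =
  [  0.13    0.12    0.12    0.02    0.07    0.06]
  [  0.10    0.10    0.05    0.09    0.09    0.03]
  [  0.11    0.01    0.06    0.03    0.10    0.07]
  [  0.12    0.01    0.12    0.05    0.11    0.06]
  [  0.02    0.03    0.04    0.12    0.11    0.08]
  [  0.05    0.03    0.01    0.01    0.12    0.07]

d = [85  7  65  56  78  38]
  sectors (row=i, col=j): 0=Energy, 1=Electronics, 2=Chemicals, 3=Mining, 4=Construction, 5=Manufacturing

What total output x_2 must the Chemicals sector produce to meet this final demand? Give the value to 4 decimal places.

Form M = I − A:
  [  0.87   -0.12   -0.12   -0.02   -0.07   -0.06]
  [ -0.10    0.90   -0.05   -0.09   -0.09   -0.03]
  [ -0.11   -0.01    0.94   -0.03   -0.10   -0.07]
  [ -0.12   -0.01   -0.12    0.95   -0.11   -0.06]
  [ -0.02   -0.03   -0.04   -0.12    0.89   -0.08]
  [ -0.05   -0.03   -0.01   -0.01   -0.12    0.93]
Leontief inverse L = M⁻¹:
  [  1.2119    0.1734    0.1806    0.0687    0.1572    0.1153]
  [  0.1728    1.1452    0.1086    0.1378    0.1694    0.0797]
  [  0.1638    0.0441    1.1035    0.0645    0.1646    0.1134]
  [  0.1894    0.0495    0.1755    1.0920    0.1899    0.1138]
  [  0.0735    0.0560    0.0844    0.1600    1.1811    0.1248]
  [  0.0840    0.0545    0.0379    0.0412    0.1701    1.1026]
Total output x = L · d:
  x_0 = 1.2119·85 + 0.1734·7 + 0.1806·65 + 0.0687·56 + 0.1572·78 + 0.1153·38 = 136.4607
  x_1 = 0.1728·85 + 1.1452·7 + 0.1086·65 + 0.1378·56 + 0.1694·78 + 0.0797·38 = 53.7282
  x_2 = 0.1638·85 + 0.0441·7 + 1.1035·65 + 0.0645·56 + 0.1646·78 + 0.1134·38 = 106.7135
  x_3 = 0.1894·85 + 0.0495·7 + 0.1755·65 + 1.0920·56 + 0.1899·78 + 0.1138·38 = 108.1489
  x_4 = 0.0735·85 + 0.0560·7 + 0.0844·65 + 0.1600·56 + 1.1811·78 + 0.1248·38 = 117.9599
  x_5 = 0.0840·85 + 0.0545·7 + 0.0379·65 + 0.0412·56 + 0.1701·78 + 1.1026·38 = 67.4610

106.7135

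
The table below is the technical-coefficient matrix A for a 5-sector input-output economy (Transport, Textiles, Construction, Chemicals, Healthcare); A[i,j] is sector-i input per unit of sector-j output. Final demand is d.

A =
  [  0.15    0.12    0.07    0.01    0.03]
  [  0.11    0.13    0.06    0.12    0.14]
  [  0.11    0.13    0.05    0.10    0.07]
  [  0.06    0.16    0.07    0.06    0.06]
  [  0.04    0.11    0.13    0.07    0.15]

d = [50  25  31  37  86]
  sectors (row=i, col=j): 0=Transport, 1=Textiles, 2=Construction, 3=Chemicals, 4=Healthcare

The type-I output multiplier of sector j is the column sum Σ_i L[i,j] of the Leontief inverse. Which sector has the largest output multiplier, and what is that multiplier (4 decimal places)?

Form M = I − A:
  [  0.85   -0.12   -0.07   -0.01   -0.03]
  [ -0.11    0.87   -0.06   -0.12   -0.14]
  [ -0.11   -0.13    0.95   -0.10   -0.07]
  [ -0.06   -0.16   -0.07    0.94   -0.06]
  [ -0.04   -0.11   -0.13   -0.07    0.85]
Leontief inverse L = M⁻¹:
  [  1.2278    0.2100    0.1207    0.0596    0.0921]
  [  0.2076    1.2662    0.1428    0.1970    0.2415]
  [  0.1942    0.2423    1.1148    0.1628    0.1500]
  [  0.1362    0.2618    0.1281    1.1226    0.1377]
  [  0.1256    0.2324    0.2052    0.1456    1.2464]
Total output x = L · d:
  x_0 = 1.2278·50 + 0.2100·25 + 0.1207·31 + 0.0596·37 + 0.0921·86 = 80.5040
  x_1 = 0.2076·50 + 1.2662·25 + 0.1428·31 + 0.1970·37 + 0.2415·86 = 74.5268
  x_2 = 0.1942·50 + 0.2423·25 + 1.1148·31 + 0.1628·37 + 0.1500·86 = 69.2485
  x_3 = 0.1362·50 + 0.2618·25 + 0.1281·31 + 1.1226·37 + 0.1377·86 = 70.7057
  x_4 = 0.1256·50 + 0.2324·25 + 0.2052·31 + 0.1456·37 + 1.2464·86 = 131.0233
Output multipliers (column sums of L):
  Transport: 1.8913
  Textiles: 2.2126
  Construction: 1.7117
  Chemicals: 1.6876
  Healthcare: 1.8677

Textiles (2.2126)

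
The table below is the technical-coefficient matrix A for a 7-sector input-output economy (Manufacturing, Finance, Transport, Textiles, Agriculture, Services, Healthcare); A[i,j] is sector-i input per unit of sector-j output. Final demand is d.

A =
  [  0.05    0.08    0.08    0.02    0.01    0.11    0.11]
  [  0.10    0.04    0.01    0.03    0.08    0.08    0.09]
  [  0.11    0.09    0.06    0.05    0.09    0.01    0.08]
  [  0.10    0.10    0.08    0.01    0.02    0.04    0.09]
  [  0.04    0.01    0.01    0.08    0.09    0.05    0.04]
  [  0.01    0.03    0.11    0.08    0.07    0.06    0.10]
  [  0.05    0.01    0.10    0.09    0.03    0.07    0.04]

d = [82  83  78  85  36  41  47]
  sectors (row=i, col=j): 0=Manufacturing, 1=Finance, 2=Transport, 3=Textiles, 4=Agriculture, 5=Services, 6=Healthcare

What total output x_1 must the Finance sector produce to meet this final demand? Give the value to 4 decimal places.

Form M = I − A:
  [  0.95   -0.08   -0.08   -0.02   -0.01   -0.11   -0.11]
  [ -0.10    0.96   -0.01   -0.03   -0.08   -0.08   -0.09]
  [ -0.11   -0.09    0.94   -0.05   -0.09   -0.01   -0.08]
  [ -0.10   -0.10   -0.08    0.99   -0.02   -0.04   -0.09]
  [ -0.04   -0.01   -0.01   -0.08    0.91   -0.05   -0.04]
  [ -0.01   -0.03   -0.11   -0.08   -0.07    0.94   -0.10]
  [ -0.05   -0.01   -0.10   -0.09   -0.03   -0.07    0.96]
Leontief inverse L = M⁻¹:
  [  1.1013    0.1190    0.1383    0.0660    0.0557    0.1592    0.1740]
  [  0.1418    1.0735    0.0616    0.0719    0.1184    0.1289    0.1471]
  [  0.1665    0.1327    1.1118    0.0929    0.1352    0.0646    0.1452]
  [  0.1520    0.1394    0.1312    1.0501    0.0619    0.0903    0.1518]
  [  0.0730    0.0369    0.0461    0.1094    1.1189    0.0824    0.0811]
  [  0.0645    0.0711    0.1640    0.1247    0.1160    1.1025    0.1591]
  [  0.0974    0.0506    0.1494    0.1248    0.0674    0.1078    1.0958]
Total output x = L · d:
  x_0 = 1.1013·82 + 0.1190·83 + 0.1383·78 + 0.0660·85 + 0.0557·36 + 0.1592·41 + 0.1740·47 = 133.2931
  x_1 = 0.1418·82 + 1.0735·83 + 0.0616·78 + 0.0719·85 + 0.1184·36 + 0.1289·41 + 0.1471·47 = 128.1056
  x_2 = 0.1665·82 + 0.1327·83 + 1.1118·78 + 0.0929·85 + 0.1352·36 + 0.0646·41 + 0.1452·47 = 133.6232
  x_3 = 0.1520·82 + 0.1394·83 + 0.1312·78 + 1.0501·85 + 0.0619·36 + 0.0903·41 + 0.1518·47 = 136.5924
  x_4 = 0.0730·82 + 0.0369·83 + 0.0461·78 + 0.1094·85 + 1.1189·36 + 0.0824·41 + 0.0811·47 = 69.4060
  x_5 = 0.0645·82 + 0.0711·83 + 0.1640·78 + 0.1247·85 + 0.1160·36 + 1.1025·41 + 0.1591·47 = 91.4255
  x_6 = 0.0974·82 + 0.0506·83 + 0.1494·78 + 0.1248·85 + 0.0674·36 + 0.1078·41 + 1.0958·47 = 92.7951

128.1056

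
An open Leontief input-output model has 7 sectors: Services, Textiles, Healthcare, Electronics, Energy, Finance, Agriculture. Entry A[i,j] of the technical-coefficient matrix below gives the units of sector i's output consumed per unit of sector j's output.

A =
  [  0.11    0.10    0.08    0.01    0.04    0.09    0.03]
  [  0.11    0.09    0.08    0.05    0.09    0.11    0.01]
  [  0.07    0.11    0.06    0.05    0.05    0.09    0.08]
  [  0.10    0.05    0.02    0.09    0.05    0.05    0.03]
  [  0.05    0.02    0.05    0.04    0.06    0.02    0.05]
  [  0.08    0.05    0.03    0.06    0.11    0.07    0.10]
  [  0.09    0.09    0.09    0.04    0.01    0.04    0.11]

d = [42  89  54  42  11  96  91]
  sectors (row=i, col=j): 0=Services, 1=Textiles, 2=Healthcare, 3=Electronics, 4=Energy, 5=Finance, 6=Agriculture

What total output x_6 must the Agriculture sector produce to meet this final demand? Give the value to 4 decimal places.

Form M = I − A:
  [  0.89   -0.10   -0.08   -0.01   -0.04   -0.09   -0.03]
  [ -0.11    0.91   -0.08   -0.05   -0.09   -0.11   -0.01]
  [ -0.07   -0.11    0.94   -0.05   -0.05   -0.09   -0.08]
  [ -0.10   -0.05   -0.02    0.91   -0.05   -0.05   -0.03]
  [ -0.05   -0.02   -0.05   -0.04    0.94   -0.02   -0.05]
  [ -0.08   -0.05   -0.03   -0.06   -0.11    0.93   -0.10]
  [ -0.09   -0.09   -0.09   -0.04   -0.01   -0.04    0.89]
Leontief inverse L = M⁻¹:
  [  1.1875    0.1677    0.1339    0.0475    0.0953    0.1557    0.0784]
  [  0.1966    1.1621    0.1378    0.0951    0.1539    0.1810    0.0643]
  [  0.1549    0.1818    1.1182    0.0942    0.1084    0.1579    0.1348]
  [  0.1642    0.1011    0.0609    1.1231    0.0919    0.0990    0.0663]
  [  0.0950    0.0587    0.0818    0.0637    1.0885    0.0544    0.0806]
  [  0.1580    0.1138    0.0845    0.1008    0.1611    1.1277    0.1534]
  [  0.1712    0.1632    0.1480    0.0797    0.0598    0.1058    1.1624]
Total output x = L · d:
  x_0 = 1.1875·42 + 0.1677·89 + 0.1339·54 + 0.0475·42 + 0.0953·11 + 0.1557·96 + 0.0784·91 = 97.1507
  x_1 = 0.1966·42 + 1.1621·89 + 0.1378·54 + 0.0951·42 + 0.1539·11 + 0.1810·96 + 0.0643·91 = 148.0263
  x_2 = 0.1549·42 + 0.1818·89 + 1.1182·54 + 0.0942·42 + 0.1084·11 + 0.1579·96 + 0.1348·91 = 115.6384
  x_3 = 0.1642·42 + 0.1011·89 + 0.0609·54 + 1.1231·42 + 0.0919·11 + 0.0990·96 + 0.0663·91 = 82.8981
  x_4 = 0.0950·42 + 0.0587·89 + 0.0818·54 + 0.0637·42 + 1.0885·11 + 0.0544·96 + 0.0806·91 = 40.8390
  x_5 = 0.1580·42 + 0.1138·89 + 0.0845·54 + 0.1008·42 + 0.1611·11 + 1.1277·96 + 0.1534·91 = 149.5405
  x_6 = 0.1712·42 + 0.1632·89 + 0.1480·54 + 0.0797·42 + 0.0598·11 + 0.1058·96 + 1.1624·91 = 149.6397

149.6397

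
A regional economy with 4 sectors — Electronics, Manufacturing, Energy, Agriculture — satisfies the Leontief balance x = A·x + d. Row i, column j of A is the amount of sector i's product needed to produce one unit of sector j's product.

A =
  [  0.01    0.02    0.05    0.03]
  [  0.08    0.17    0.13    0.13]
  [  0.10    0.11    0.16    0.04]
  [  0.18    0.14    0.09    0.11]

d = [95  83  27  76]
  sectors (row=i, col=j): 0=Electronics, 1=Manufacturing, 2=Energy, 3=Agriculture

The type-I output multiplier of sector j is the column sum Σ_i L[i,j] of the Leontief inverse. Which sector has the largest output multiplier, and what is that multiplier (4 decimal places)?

Form M = I − A:
  [  0.99   -0.02   -0.05   -0.03]
  [ -0.08    0.83   -0.13   -0.13]
  [ -0.10   -0.11    0.84   -0.04]
  [ -0.18   -0.14   -0.09    0.89]
Leontief inverse L = M⁻¹:
  [  1.0288    0.0418    0.0724    0.0440]
  [  0.1626    1.2730    0.2283    0.2017]
  [  0.1556    0.1825    1.2374    0.0875]
  [  0.2494    0.2272    0.1757    1.1731]
Total output x = L · d:
  x_0 = 1.0288·95 + 0.0418·83 + 0.0724·27 + 0.0440·76 = 106.5101
  x_1 = 0.1626·95 + 1.2730·83 + 0.2283·27 + 0.2017·76 = 142.5997
  x_2 = 0.1556·95 + 0.1825·83 + 1.2374·27 + 0.0875·76 = 69.9937
  x_3 = 0.2494·95 + 0.2272·83 + 0.1757·27 + 1.1731·76 = 136.4441
Output multipliers (column sums of L):
  Electronics: 1.5964
  Manufacturing: 1.7245
  Energy: 1.7138
  Agriculture: 1.5063

Manufacturing (1.7245)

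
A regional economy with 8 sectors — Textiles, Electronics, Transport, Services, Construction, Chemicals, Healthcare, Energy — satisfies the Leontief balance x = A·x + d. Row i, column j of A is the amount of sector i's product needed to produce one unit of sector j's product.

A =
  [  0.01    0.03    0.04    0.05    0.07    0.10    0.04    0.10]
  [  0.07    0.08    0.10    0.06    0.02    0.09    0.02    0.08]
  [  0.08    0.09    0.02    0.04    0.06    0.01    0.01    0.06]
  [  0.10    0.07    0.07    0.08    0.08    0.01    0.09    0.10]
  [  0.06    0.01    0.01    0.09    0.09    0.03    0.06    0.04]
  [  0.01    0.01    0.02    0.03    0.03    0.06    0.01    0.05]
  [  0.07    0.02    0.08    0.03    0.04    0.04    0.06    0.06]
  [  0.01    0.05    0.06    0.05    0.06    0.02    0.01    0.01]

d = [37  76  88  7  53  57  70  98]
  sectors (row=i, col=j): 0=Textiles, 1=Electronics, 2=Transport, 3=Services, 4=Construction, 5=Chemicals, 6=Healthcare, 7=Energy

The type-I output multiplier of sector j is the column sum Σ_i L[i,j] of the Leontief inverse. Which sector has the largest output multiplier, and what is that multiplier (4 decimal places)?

Form M = I − A:
  [  0.99   -0.03   -0.04   -0.05   -0.07   -0.10   -0.04   -0.10]
  [ -0.07    0.92   -0.10   -0.06   -0.02   -0.09   -0.02   -0.08]
  [ -0.08   -0.09    0.98   -0.04   -0.06   -0.01   -0.01   -0.06]
  [ -0.10   -0.07   -0.07    0.92   -0.08   -0.01   -0.09   -0.10]
  [ -0.06   -0.01   -0.01   -0.09    0.91   -0.03   -0.06   -0.04]
  [ -0.01   -0.01   -0.02   -0.03   -0.03    0.94   -0.01   -0.05]
  [ -0.07   -0.02   -0.08   -0.03   -0.04   -0.04    0.94   -0.06]
  [ -0.01   -0.05   -0.06   -0.05   -0.06   -0.02   -0.01    0.99]
Leontief inverse L = M⁻¹:
  [  1.0430    0.0593    0.0724    0.0883    0.1102    0.1276    0.0647    0.1383]
  [  0.1115    1.1229    0.1420    0.1050    0.0670    0.1290    0.0473    0.1333]
  [  0.1111    0.1203    1.0535    0.0771    0.0969    0.0420    0.0336    0.1006]
  [  0.1530    0.1173    0.1226    1.1369    0.1407    0.0544    0.1305    0.1636]
  [  0.0956    0.0365    0.0421    0.1295    1.1326    0.0573    0.0915    0.0824]
  [  0.0257    0.0245    0.0355    0.0489    0.0501    1.0738    0.0220    0.0693]
  [  0.1020    0.0496    0.1105    0.0642    0.0783    0.0682    1.0833    0.0998]
  [  0.0380    0.0737    0.0823    0.0778    0.0879    0.0390    0.0286    1.0400]
Total output x = L · d:
  x_0 = 1.0430·37 + 0.0593·76 + 0.0724·88 + 0.0883·7 + 0.1102·53 + 0.1276·57 + 0.0647·70 + 0.1383·98 = 81.2844
  x_1 = 0.1115·37 + 1.1229·76 + 0.1420·88 + 0.1050·7 + 0.0670·53 + 0.1290·57 + 0.0473·70 + 0.1333·98 = 129.9661
  x_2 = 0.1111·37 + 0.1203·76 + 1.0535·88 + 0.0771·7 + 0.0969·53 + 0.0420·57 + 0.0336·70 + 0.1006·98 = 126.2427
  x_3 = 0.1530·37 + 0.1173·76 + 0.1226·88 + 1.1369·7 + 0.1407·53 + 0.0544·57 + 0.1305·70 + 0.1636·98 = 69.0502
  x_4 = 0.0956·37 + 0.0365·76 + 0.0421·88 + 0.1295·7 + 1.1326·53 + 0.0573·57 + 0.0915·70 + 0.0824·98 = 88.6963
  x_5 = 0.0257·37 + 0.0245·76 + 0.0355·88 + 0.0489·7 + 0.0501·53 + 1.0738·57 + 0.0220·70 + 0.0693·98 = 78.4717
  x_6 = 0.1020·37 + 0.0496·76 + 0.1105·88 + 0.0642·7 + 0.0783·53 + 0.0682·57 + 1.0833·70 + 0.0998·98 = 111.3647
  x_7 = 0.0380·37 + 0.0737·76 + 0.0823·88 + 0.0778·7 + 0.0879·53 + 0.0390·57 + 0.0286·70 + 1.0400·98 = 125.5991
Output multipliers (column sums of L):
  Textiles: 1.6799
  Electronics: 1.6041
  Transport: 1.6610
  Services: 1.7278
  Construction: 1.7637
  Chemicals: 1.5912
  Healthcare: 1.5015
  Energy: 1.8272

Energy (1.8272)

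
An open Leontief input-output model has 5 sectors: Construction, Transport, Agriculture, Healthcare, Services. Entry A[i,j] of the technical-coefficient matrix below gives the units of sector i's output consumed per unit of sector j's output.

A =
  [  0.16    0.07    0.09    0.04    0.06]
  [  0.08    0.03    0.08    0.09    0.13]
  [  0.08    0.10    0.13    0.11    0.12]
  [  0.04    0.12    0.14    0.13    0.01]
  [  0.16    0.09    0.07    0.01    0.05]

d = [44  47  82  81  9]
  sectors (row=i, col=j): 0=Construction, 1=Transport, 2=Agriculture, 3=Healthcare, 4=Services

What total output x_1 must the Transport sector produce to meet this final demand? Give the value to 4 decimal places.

Form M = I − A:
  [  0.84   -0.07   -0.09   -0.04   -0.06]
  [ -0.08    0.97   -0.08   -0.09   -0.13]
  [ -0.08   -0.10    0.87   -0.11   -0.12]
  [ -0.04   -0.12   -0.14    0.87   -0.01]
  [ -0.16   -0.09   -0.07   -0.01    0.95]
Leontief inverse L = M⁻¹:
  [  1.2455    0.1294    0.1652    0.0929    0.1182]
  [  0.1599    1.0927    0.1544    0.1420    0.1806]
  [  0.1800    0.1806    1.2299    0.1847    0.1934]
  [  0.1110    0.1873    0.2284    1.2036    0.0742]
  [  0.2393    0.1406    0.1355    0.0554    1.1047]
Total output x = L · d:
  x_0 = 1.2455·44 + 0.1294·47 + 0.1652·82 + 0.0929·81 + 0.1182·9 = 83.0153
  x_1 = 0.1599·44 + 1.0927·47 + 0.1544·82 + 0.1420·81 + 0.1806·9 = 84.1834
  x_2 = 0.1800·44 + 0.1806·47 + 1.2299·82 + 0.1847·81 + 0.1934·9 = 133.9590
  x_3 = 0.1110·44 + 0.1873·47 + 0.2284·82 + 1.2036·81 + 0.0742·9 = 130.5789
  x_4 = 0.2393·44 + 0.1406·47 + 0.1355·82 + 0.0554·81 + 1.1047·9 = 42.6756

84.1834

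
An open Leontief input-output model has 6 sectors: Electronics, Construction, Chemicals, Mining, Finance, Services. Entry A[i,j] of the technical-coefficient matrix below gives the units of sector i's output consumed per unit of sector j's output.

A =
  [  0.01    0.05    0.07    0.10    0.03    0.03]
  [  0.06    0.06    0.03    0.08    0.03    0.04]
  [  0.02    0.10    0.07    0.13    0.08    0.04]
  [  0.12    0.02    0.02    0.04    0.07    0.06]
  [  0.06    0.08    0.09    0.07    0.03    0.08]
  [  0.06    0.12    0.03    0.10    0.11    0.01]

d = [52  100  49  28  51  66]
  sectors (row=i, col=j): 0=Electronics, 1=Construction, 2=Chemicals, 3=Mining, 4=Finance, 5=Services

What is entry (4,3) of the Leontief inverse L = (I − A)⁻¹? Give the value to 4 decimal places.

L[4,3] = 0.1260

Form M = I − A:
  [  0.99   -0.05   -0.07   -0.10   -0.03   -0.03]
  [ -0.06    0.94   -0.03   -0.08   -0.03   -0.04]
  [ -0.02   -0.10    0.93   -0.13   -0.08   -0.04]
  [ -0.12   -0.02   -0.02    0.96   -0.07   -0.06]
  [ -0.06   -0.08   -0.09   -0.07    0.97   -0.08]
  [ -0.06   -0.12   -0.03   -0.10   -0.11    0.99]
Leontief inverse L = M⁻¹:
  [  1.0400    0.0794    0.0910    0.1368    0.0578    0.0514]
  [  0.0883    1.0890    0.0517    0.1173    0.0560    0.0604]
  [  0.0650    0.1442    1.1027    0.1844    0.1190    0.0731]
  [  0.1466    0.0548    0.0482    1.0837    0.0977    0.0822]
  [  0.0966    0.1253    0.1209    0.1260    1.0690    0.1069]
  [  0.1012    0.1606    0.0635    0.1516    0.1425    1.0429]
Total output x = L · d:
  x_0 = 1.0400·52 + 0.0794·100 + 0.0910·49 + 0.1368·28 + 0.0578·51 + 0.0514·66 = 76.6483
  x_1 = 0.0883·52 + 1.0890·100 + 0.0517·49 + 0.1173·28 + 0.0560·51 + 0.0604·66 = 126.1504
  x_2 = 0.0650·52 + 0.1442·100 + 1.1027·49 + 0.1844·28 + 0.1190·51 + 0.0731·66 = 87.8854
  x_3 = 0.1466·52 + 0.0548·100 + 0.0482·49 + 1.0837·28 + 0.0977·51 + 0.0822·66 = 56.2146
  x_4 = 0.0966·52 + 0.1253·100 + 0.1209·49 + 0.1260·28 + 1.0690·51 + 0.1069·66 = 88.5758
  x_5 = 0.1012·52 + 0.1606·100 + 0.0635·49 + 0.1516·28 + 0.1425·51 + 1.0429·66 = 104.7862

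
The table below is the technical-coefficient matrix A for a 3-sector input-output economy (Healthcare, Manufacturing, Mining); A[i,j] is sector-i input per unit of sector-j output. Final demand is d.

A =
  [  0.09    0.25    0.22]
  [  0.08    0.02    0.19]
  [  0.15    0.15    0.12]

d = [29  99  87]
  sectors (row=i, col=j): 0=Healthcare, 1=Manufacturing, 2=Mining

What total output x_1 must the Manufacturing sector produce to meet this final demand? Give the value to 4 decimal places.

136.5295

Form M = I − A:
  [  0.91   -0.25   -0.22]
  [ -0.08    0.98   -0.19]
  [ -0.15   -0.15    0.88]
Leontief inverse L = M⁻¹:
  [  1.1927    0.3619    0.3763]
  [  0.1415    1.0982    0.2725]
  [  0.2274    0.2489    1.2470]
Total output x = L · d:
  x_0 = 1.1927·29 + 0.3619·99 + 0.3763·87 = 103.1544
  x_1 = 0.1415·29 + 1.0982·99 + 0.2725·87 = 136.5295
  x_2 = 0.2274·29 + 0.2489·99 + 1.2470·87 = 139.7189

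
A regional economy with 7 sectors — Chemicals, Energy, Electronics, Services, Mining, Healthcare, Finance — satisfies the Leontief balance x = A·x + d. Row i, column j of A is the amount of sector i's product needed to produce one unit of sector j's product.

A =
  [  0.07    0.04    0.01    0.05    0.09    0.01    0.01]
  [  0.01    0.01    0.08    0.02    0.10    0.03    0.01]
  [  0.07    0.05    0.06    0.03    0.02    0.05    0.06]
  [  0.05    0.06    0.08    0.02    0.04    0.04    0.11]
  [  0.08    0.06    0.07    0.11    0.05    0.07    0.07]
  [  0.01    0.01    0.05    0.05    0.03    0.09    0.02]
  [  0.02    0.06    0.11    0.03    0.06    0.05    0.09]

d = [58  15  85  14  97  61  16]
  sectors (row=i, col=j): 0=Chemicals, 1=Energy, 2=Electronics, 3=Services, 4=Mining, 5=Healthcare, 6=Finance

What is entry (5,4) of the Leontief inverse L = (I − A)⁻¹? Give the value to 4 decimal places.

Form M = I − A:
  [  0.93   -0.04   -0.01   -0.05   -0.09   -0.01   -0.01]
  [ -0.01    0.99   -0.08   -0.02   -0.10   -0.03   -0.01]
  [ -0.07   -0.05    0.94   -0.03   -0.02   -0.05   -0.06]
  [ -0.05   -0.06   -0.08    0.98   -0.04   -0.04   -0.11]
  [ -0.08   -0.06   -0.07   -0.11    0.95   -0.07   -0.07]
  [ -0.01   -0.01   -0.05   -0.05   -0.03    0.91   -0.02]
  [ -0.02   -0.06   -0.11   -0.03   -0.06   -0.05    0.91]
Leontief inverse L = M⁻¹:
  [  1.0938    0.0600    0.0373    0.0739    0.1169    0.0301    0.0337]
  [  0.0330    1.0293    0.1074    0.0431    0.1194    0.0532    0.0343]
  [  0.0927    0.0710    1.0929    0.0515    0.0492    0.0742    0.0855]
  [  0.0767    0.0866    0.1233    1.0462    0.0743    0.0701    0.1436]
  [  0.1155    0.0937    0.1218    0.1432    1.0926    0.1077    0.1141]
  [  0.0266    0.0257    0.0759    0.0676    0.0475    1.1131    0.0419]
  [  0.0490    0.0882    0.1563    0.0583    0.0935    0.0837    1.1268]
Total output x = L · d:
  x_0 = 1.0938·58 + 0.0600·15 + 0.0373·85 + 0.0739·14 + 0.1169·97 + 0.0301·61 + 0.0337·16 = 82.2619
  x_1 = 0.0330·58 + 1.0293·15 + 0.1074·85 + 0.0431·14 + 0.1194·97 + 0.0532·61 + 0.0343·16 = 42.4610
  x_2 = 0.0927·58 + 0.0710·15 + 1.0929·85 + 0.0515·14 + 0.0492·97 + 0.0742·61 + 0.0855·16 = 110.7135
  x_3 = 0.0767·58 + 0.0866·15 + 0.1233·85 + 1.0462·14 + 0.0743·97 + 0.0701·61 + 0.1436·16 = 44.6559
  x_4 = 0.1155·58 + 0.0937·15 + 0.1218·85 + 0.1432·14 + 1.0926·97 + 0.1077·61 + 0.1141·16 = 134.8401
  x_5 = 0.0266·58 + 0.0257·15 + 0.0759·85 + 0.0676·14 + 0.0475·97 + 1.1131·61 + 0.0419·16 = 82.4948
  x_6 = 0.0490·58 + 0.0882·15 + 0.1563·85 + 0.0583·14 + 0.0935·97 + 0.0837·61 + 1.1268·16 = 50.4684

L[5,4] = 0.0475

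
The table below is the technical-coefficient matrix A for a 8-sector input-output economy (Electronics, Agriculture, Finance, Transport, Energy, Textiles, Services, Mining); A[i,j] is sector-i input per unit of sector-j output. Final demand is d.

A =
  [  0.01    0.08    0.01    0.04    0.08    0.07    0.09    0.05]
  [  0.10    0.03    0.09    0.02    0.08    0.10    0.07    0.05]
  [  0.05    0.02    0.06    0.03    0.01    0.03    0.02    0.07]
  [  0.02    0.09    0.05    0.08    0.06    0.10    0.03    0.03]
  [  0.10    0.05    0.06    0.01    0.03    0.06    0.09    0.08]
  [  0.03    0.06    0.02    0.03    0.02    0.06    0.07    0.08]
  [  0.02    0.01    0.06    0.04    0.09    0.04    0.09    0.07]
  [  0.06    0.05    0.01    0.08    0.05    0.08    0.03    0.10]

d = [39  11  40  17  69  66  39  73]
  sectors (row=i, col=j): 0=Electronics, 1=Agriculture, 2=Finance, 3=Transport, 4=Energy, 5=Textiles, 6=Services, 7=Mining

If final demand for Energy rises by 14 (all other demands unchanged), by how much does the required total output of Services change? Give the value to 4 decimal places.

Form M = I − A:
  [  0.99   -0.08   -0.01   -0.04   -0.08   -0.07   -0.09   -0.05]
  [ -0.10    0.97   -0.09   -0.02   -0.08   -0.10   -0.07   -0.05]
  [ -0.05   -0.02    0.94   -0.03   -0.01   -0.03   -0.02   -0.07]
  [ -0.02   -0.09   -0.05    0.92   -0.06   -0.10   -0.03   -0.03]
  [ -0.10   -0.05   -0.06   -0.01    0.97   -0.06   -0.09   -0.08]
  [ -0.03   -0.06   -0.02   -0.03   -0.02    0.94   -0.07   -0.08]
  [ -0.02   -0.01   -0.06   -0.04   -0.09   -0.04    0.91   -0.07]
  [ -0.06   -0.05   -0.01   -0.08   -0.05   -0.08   -0.03    0.90]
Leontief inverse L = M⁻¹:
  [  1.0506    0.1147    0.0463    0.0701    0.1218    0.1219    0.1409    0.1033]
  [  0.1433    1.0742    0.1283    0.0559    0.1264    0.1584    0.1299    0.1149]
  [  0.0729    0.0448    1.0795    0.0530    0.0353    0.0635    0.0480    0.1048]
  [  0.0616    0.1301    0.0880    1.1122    0.1004    0.1565    0.0794    0.0836]
  [  0.1381    0.0886    0.0941    0.0447    1.0762    0.1141    0.1438    0.1384]
  [  0.0618    0.0904    0.0479    0.0586    0.0562    1.1048    0.1107    0.1260]
  [  0.0562    0.0429    0.0922    0.0706    0.1269    0.0860    1.1353    0.1223]
  [  0.0993    0.0938    0.0426    0.1173    0.0935    0.1390    0.0799    1.1559]
Total output x = L · d:
  x_0 = 1.0506·39 + 0.1147·11 + 0.0463·40 + 0.0701·17 + 0.1218·69 + 0.1219·66 + 0.1409·39 + 0.1033·73 = 74.7682
  x_1 = 0.1433·39 + 1.0742·11 + 0.1283·40 + 0.0559·17 + 0.1264·69 + 0.1584·66 + 0.1299·39 + 0.1149·73 = 56.1173
  x_2 = 0.0729·39 + 0.0448·11 + 1.0795·40 + 0.0530·17 + 0.0353·69 + 0.0635·66 + 0.0480·39 + 0.1048·73 = 63.5628
  x_3 = 0.0616·39 + 0.1301·11 + 0.0880·40 + 1.1122·17 + 0.1004·69 + 0.1565·66 + 0.0794·39 + 0.0836·73 = 52.7139
  x_4 = 0.1381·39 + 0.0886·11 + 0.0941·40 + 0.0447·17 + 1.0762·69 + 0.1141·66 + 0.1438·39 + 0.1384·73 = 108.3770
  x_5 = 0.0618·39 + 0.0904·11 + 0.0479·40 + 0.0586·17 + 0.0562·69 + 1.1048·66 + 0.1107·39 + 0.1260·73 = 96.6287
  x_6 = 0.0562·39 + 0.0429·11 + 0.0922·40 + 0.0706·17 + 0.1269·69 + 0.0860·66 + 1.1353·39 + 0.1223·73 = 75.1851
  x_7 = 0.0993·39 + 0.0938·11 + 0.0426·40 + 0.1173·17 + 0.0935·69 + 0.1390·66 + 0.0799·39 + 1.1559·73 = 111.7215
Δx_6 = L[6,4] · Δd_4 = 0.1269 · 14 = 1.7767

1.7767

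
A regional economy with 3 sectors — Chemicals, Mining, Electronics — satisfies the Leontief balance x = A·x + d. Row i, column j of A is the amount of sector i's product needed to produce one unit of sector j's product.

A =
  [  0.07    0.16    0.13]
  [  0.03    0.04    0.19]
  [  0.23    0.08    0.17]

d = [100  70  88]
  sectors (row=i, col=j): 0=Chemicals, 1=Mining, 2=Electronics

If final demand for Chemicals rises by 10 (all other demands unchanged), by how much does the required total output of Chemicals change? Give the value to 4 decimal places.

Form M = I − A:
  [  0.93   -0.16   -0.13]
  [ -0.03    0.96   -0.19]
  [ -0.23   -0.08    0.83]
Leontief inverse L = M⁻¹:
  [  1.1379    0.2085    0.2259]
  [  0.0999    1.0802    0.2629]
  [  0.3249    0.1619    1.2928]
Total output x = L · d:
  x_0 = 1.1379·100 + 0.2085·70 + 0.2259·88 = 148.2635
  x_1 = 0.0999·100 + 1.0802·70 + 0.2629·88 = 108.7396
  x_2 = 0.3249·100 + 0.1619·70 + 1.2928·88 = 157.5901
Δx_0 = L[0,0] · Δd_0 = 1.1379 · 10 = 11.3787

11.3787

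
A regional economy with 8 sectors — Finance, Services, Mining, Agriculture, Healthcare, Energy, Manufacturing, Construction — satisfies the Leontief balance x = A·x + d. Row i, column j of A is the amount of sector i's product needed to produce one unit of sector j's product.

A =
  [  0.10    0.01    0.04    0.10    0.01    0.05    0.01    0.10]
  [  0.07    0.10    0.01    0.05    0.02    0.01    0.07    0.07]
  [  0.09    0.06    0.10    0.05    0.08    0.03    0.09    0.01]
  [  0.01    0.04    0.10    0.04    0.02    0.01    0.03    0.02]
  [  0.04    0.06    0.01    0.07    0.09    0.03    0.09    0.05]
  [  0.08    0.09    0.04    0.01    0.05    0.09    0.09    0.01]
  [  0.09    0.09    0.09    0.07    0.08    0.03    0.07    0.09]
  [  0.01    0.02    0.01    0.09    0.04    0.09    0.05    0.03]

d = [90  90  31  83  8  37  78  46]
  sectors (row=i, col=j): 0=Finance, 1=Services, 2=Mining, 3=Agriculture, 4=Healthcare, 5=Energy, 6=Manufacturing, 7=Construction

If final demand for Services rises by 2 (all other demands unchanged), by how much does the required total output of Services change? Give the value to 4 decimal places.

2.2792

Form M = I − A:
  [  0.90   -0.01   -0.04   -0.10   -0.01   -0.05   -0.01   -0.10]
  [ -0.07    0.90   -0.01   -0.05   -0.02   -0.01   -0.07   -0.07]
  [ -0.09   -0.06    0.90   -0.05   -0.08   -0.03   -0.09   -0.01]
  [ -0.01   -0.04   -0.10    0.96   -0.02   -0.01   -0.03   -0.02]
  [ -0.04   -0.06   -0.01   -0.07    0.91   -0.03   -0.09   -0.05]
  [ -0.08   -0.09   -0.04   -0.01   -0.05    0.91   -0.09   -0.01]
  [ -0.09   -0.09   -0.09   -0.07   -0.08   -0.03    0.93   -0.09]
  [ -0.01   -0.02   -0.01   -0.09   -0.04   -0.09   -0.05    0.97]
Leontief inverse L = M⁻¹:
  [  1.1389    0.0426    0.0773    0.1442    0.0378    0.0829    0.0463    0.1314]
  [  0.1114    1.1396    0.0424    0.0952    0.0484    0.0370    0.1083    0.1091]
  [  0.1517    0.1139    1.1506    0.1078    0.1267    0.0635    0.1466    0.0587]
  [  0.0413    0.0694    0.1296    1.0683    0.0456    0.0266    0.0619    0.0410]
  [  0.0845    0.1063    0.0480    0.1182    1.1283    0.0594    0.1372    0.0908]
  [  0.1387    0.1435    0.0803    0.0600    0.0898    1.1246    0.1425    0.0562]
  [  0.1548    0.1499    0.1435    0.1378    0.1306    0.0723    1.1339    0.1438]
  [  0.0438    0.0570    0.0424    0.1212    0.0685    0.1153    0.0873    1.0553]
Total output x = L · d:
  x_0 = 1.1389·90 + 0.0426·90 + 0.0773·31 + 0.1442·83 + 0.0378·8 + 0.0829·37 + 0.0463·78 + 0.1314·46 = 133.7272
  x_1 = 0.1114·90 + 1.1396·90 + 0.0424·31 + 0.0952·83 + 0.0484·8 + 0.0370·37 + 0.1083·78 + 0.1091·46 = 137.0291
  x_2 = 0.1517·90 + 0.1139·90 + 1.1506·31 + 0.1078·83 + 0.1267·8 + 0.0635·37 + 0.1466·78 + 0.0587·46 = 86.0226
  x_3 = 0.0413·90 + 0.0694·90 + 0.1296·31 + 1.0683·83 + 0.0456·8 + 0.0266·37 + 0.0619·78 + 0.0410·46 = 110.7045
  x_4 = 0.0845·90 + 0.1063·90 + 0.0480·31 + 0.1182·83 + 1.1283·8 + 0.0594·37 + 0.1372·78 + 0.0908·46 = 54.5785
  x_5 = 0.1387·90 + 0.1435·90 + 0.0803·31 + 0.0600·83 + 0.0898·8 + 1.1246·37 + 0.1425·78 + 0.0562·46 = 88.9035
  x_6 = 0.1548·90 + 0.1499·90 + 0.1435·31 + 0.1378·83 + 0.1306·8 + 0.0723·37 + 1.1339·78 + 0.1438·46 = 142.0942
  x_7 = 0.0438·90 + 0.0570·90 + 0.0424·31 + 0.1212·83 + 0.0685·8 + 0.1153·37 + 0.0873·78 + 1.0553·46 = 80.6089
Δx_1 = L[1,1] · Δd_1 = 1.1396 · 2 = 2.2792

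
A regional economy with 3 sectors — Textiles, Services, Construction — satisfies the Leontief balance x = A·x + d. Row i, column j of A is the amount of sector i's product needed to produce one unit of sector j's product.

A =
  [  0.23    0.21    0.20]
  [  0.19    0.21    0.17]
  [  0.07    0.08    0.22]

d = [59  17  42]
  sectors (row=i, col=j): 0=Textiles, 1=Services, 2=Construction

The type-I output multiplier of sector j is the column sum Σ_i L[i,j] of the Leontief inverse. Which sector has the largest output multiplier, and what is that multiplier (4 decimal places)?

Form M = I − A:
  [  0.77   -0.21   -0.20]
  [ -0.19    0.79   -0.17]
  [ -0.07   -0.08    0.78]
Leontief inverse L = M⁻¹:
  [  1.4476    0.4319    0.4653]
  [  0.3846    1.4091    0.4057]
  [  0.1694    0.1833    1.3654]
Total output x = L · d:
  x_0 = 1.4476·59 + 0.4319·17 + 0.4653·42 = 112.2929
  x_1 = 0.3846·59 + 1.4091·17 + 0.4057·42 = 63.6875
  x_2 = 0.1694·59 + 0.1833·17 + 1.3654·42 = 70.4558
Output multipliers (column sums of L):
  Textiles: 2.0015
  Services: 2.0244
  Construction: 2.2365

Construction (2.2365)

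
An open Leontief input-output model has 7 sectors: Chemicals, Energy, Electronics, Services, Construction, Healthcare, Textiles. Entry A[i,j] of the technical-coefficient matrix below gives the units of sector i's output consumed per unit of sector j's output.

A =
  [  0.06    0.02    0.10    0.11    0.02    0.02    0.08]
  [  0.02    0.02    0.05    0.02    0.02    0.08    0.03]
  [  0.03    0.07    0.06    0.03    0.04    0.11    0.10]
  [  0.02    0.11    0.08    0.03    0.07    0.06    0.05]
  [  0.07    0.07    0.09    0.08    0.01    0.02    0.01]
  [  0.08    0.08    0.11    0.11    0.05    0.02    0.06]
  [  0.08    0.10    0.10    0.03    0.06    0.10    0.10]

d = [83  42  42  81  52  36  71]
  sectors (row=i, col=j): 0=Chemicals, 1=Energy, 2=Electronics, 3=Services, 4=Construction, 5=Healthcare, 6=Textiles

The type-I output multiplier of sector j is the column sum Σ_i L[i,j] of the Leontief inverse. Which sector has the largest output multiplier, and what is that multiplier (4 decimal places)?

Electronics (2.0075)

Form M = I − A:
  [  0.94   -0.02   -0.10   -0.11   -0.02   -0.02   -0.08]
  [ -0.02    0.98   -0.05   -0.02   -0.02   -0.08   -0.03]
  [ -0.03   -0.07    0.94   -0.03   -0.04   -0.11   -0.10]
  [ -0.02   -0.11   -0.08    0.97   -0.07   -0.06   -0.05]
  [ -0.07   -0.07   -0.09   -0.08    0.99   -0.02   -0.01]
  [ -0.08   -0.08   -0.11   -0.11   -0.05    0.98   -0.06]
  [ -0.08   -0.10   -0.10   -0.03   -0.06   -0.10    0.90]
Leontief inverse L = M⁻¹:
  [  1.0945    0.0730    0.1599    0.1468    0.0519    0.0696    0.1309]
  [  0.0429    1.0499    0.0866    0.0461    0.0377    0.1059    0.0585]
  [  0.0719    0.1238    1.1260    0.0742    0.0719    0.1594    0.1512]
  [  0.0544    0.1556    0.1364    1.0673    0.0962    0.1059    0.0926]
  [  0.0951    0.1077    0.1363    0.1106    1.0335    0.0589    0.0487]
  [  0.1199    0.1386    0.1799    0.1548    0.0849    1.0775    0.1167]
  [  0.1315    0.1647    0.1826    0.0866    0.0983    0.1628    1.1653]
Total output x = L · d:
  x_0 = 1.0945·83 + 0.0730·42 + 0.1599·42 + 0.1468·81 + 0.0519·52 + 0.0696·36 + 0.1309·71 = 127.0105
  x_1 = 0.0429·83 + 1.0499·42 + 0.0866·42 + 0.0461·81 + 0.0377·52 + 0.1059·36 + 0.0585·71 = 64.9502
  x_2 = 0.0719·83 + 0.1238·42 + 1.1260·42 + 0.0742·81 + 0.0719·52 + 0.1594·36 + 0.1512·71 = 84.6862
  x_3 = 0.0544·83 + 0.1556·42 + 0.1364·42 + 1.0673·81 + 0.0962·52 + 0.1059·36 + 0.0926·71 = 118.6210
  x_4 = 0.0951·83 + 0.1077·42 + 0.1363·42 + 0.1106·81 + 1.0335·52 + 0.0589·36 + 0.0487·71 = 86.4224
  x_5 = 0.1199·83 + 0.1386·42 + 0.1799·42 + 0.1548·81 + 0.0849·52 + 1.0775·36 + 0.1167·71 = 87.3627
  x_6 = 0.1315·83 + 0.1647·42 + 0.1826·42 + 0.0866·81 + 0.0983·52 + 0.1628·36 + 1.1653·71 = 126.2275
Output multipliers (column sums of L):
  Chemicals: 1.6104
  Energy: 1.8133
  Electronics: 2.0075
  Services: 1.6865
  Construction: 1.4744
  Healthcare: 1.7400
  Textiles: 1.7638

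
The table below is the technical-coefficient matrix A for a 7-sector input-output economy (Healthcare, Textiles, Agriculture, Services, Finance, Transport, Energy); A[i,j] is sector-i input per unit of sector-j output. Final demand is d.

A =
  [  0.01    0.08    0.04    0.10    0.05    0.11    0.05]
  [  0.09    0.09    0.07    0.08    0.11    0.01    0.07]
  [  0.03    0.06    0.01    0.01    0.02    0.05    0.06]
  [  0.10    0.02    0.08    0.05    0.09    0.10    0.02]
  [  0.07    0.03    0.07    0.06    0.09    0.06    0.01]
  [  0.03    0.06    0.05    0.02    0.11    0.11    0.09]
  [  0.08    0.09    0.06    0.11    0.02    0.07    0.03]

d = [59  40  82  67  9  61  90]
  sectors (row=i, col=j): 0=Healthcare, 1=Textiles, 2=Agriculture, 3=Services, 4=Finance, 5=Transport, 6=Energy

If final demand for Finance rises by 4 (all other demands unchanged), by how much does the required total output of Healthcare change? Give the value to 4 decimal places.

0.4465

Form M = I − A:
  [  0.99   -0.08   -0.04   -0.10   -0.05   -0.11   -0.05]
  [ -0.09    0.91   -0.07   -0.08   -0.11   -0.01   -0.07]
  [ -0.03   -0.06    0.99   -0.01   -0.02   -0.05   -0.06]
  [ -0.10   -0.02   -0.08    0.95   -0.09   -0.10   -0.02]
  [ -0.07   -0.03   -0.07   -0.06    0.91   -0.06   -0.01]
  [ -0.03   -0.06   -0.05   -0.02   -0.11    0.89   -0.09]
  [ -0.08   -0.09   -0.06   -0.11   -0.02   -0.07    0.97]
Leontief inverse L = M⁻¹:
  [  1.0587    0.1253    0.0850    0.1437    0.1116    0.1677    0.0885]
  [  0.1449    1.1440    0.1205    0.1380    0.1738    0.0733    0.1089]
  [  0.0561    0.0891    1.0345    0.0388    0.0519    0.0804    0.0821]
  [  0.1402    0.0657    0.1209    1.0937    0.1474    0.1623    0.0586]
  [  0.1063    0.0673    0.1055    0.0970    1.1391    0.1107    0.0409]
  [  0.0778    0.1102    0.0955    0.0689    0.1707    1.1693    0.1295]
  [  0.1279    0.1388    0.1049    0.1581    0.0811    0.1307    1.0702]
Total output x = L · d:
  x_0 = 1.0587·59 + 0.1253·40 + 0.0850·82 + 0.1437·67 + 0.1116·9 + 0.1677·61 + 0.0885·90 = 103.2767
  x_1 = 0.1449·59 + 1.1440·40 + 0.1205·82 + 0.1380·67 + 0.1738·9 + 0.0733·61 + 0.1089·90 = 89.2700
  x_2 = 0.0561·59 + 0.0891·40 + 1.0345·82 + 0.0388·67 + 0.0519·9 + 0.0804·61 + 0.0821·90 = 107.0641
  x_3 = 0.1402·59 + 0.0657·40 + 0.1209·82 + 1.0937·67 + 0.1474·9 + 0.1623·61 + 0.0586·90 = 110.5818
  x_4 = 0.1063·59 + 0.0673·40 + 0.1055·82 + 0.0970·67 + 1.1391·9 + 0.1107·61 + 0.0409·90 = 44.7997
  x_5 = 0.0778·59 + 0.1102·40 + 0.0955·82 + 0.0689·67 + 0.1707·9 + 1.1693·61 + 0.1295·90 = 105.9616
  x_6 = 0.1279·59 + 0.1388·40 + 0.1049·82 + 0.1581·67 + 0.0811·9 + 0.1307·61 + 1.0702·90 = 137.3171
Δx_0 = L[0,4] · Δd_4 = 0.1116 · 4 = 0.4465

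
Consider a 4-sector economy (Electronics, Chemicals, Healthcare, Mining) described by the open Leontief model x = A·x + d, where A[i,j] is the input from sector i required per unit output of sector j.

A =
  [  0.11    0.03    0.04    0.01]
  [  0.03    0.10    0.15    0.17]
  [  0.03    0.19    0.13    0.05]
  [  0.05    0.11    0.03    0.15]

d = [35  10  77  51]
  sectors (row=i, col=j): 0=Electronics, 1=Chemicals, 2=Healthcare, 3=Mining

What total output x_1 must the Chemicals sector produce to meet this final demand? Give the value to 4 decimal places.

Form M = I − A:
  [  0.89   -0.03   -0.04   -0.01]
  [ -0.03    0.90   -0.15   -0.17]
  [ -0.03   -0.19    0.87   -0.05]
  [ -0.05   -0.11   -0.03    0.85]
Leontief inverse L = M⁻¹:
  [  1.1291    0.0542    0.0622    0.0278]
  [  0.0615    1.1896    0.2166    0.2514]
  [  0.0568    0.2712    1.2031    0.1257]
  [  0.0764    0.1667    0.0742    1.2151]
Total output x = L · d:
  x_0 = 1.1291·35 + 0.0542·10 + 0.0622·77 + 0.0278·51 = 46.2659
  x_1 = 0.0615·35 + 1.1896·10 + 0.2166·77 + 0.2514·51 = 43.5487
  x_2 = 0.0568·35 + 0.2712·10 + 1.2031·77 + 0.1257·51 = 103.7508
  x_3 = 0.0764·35 + 0.1667·10 + 0.0742·77 + 1.2151·51 = 72.0190

43.5487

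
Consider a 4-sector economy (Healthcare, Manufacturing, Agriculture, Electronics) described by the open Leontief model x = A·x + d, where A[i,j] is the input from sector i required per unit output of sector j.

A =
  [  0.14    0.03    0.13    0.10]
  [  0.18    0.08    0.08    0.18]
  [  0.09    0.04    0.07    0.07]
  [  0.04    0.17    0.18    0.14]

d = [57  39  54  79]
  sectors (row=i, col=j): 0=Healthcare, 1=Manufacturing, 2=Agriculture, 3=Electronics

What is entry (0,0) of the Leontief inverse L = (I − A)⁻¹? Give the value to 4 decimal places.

L[0,0] = 1.2098

Form M = I − A:
  [  0.86   -0.03   -0.13   -0.10]
  [ -0.18    0.92   -0.08   -0.18]
  [ -0.09   -0.04    0.93   -0.07]
  [ -0.04   -0.17   -0.18    0.86]
Leontief inverse L = M⁻¹:
  [  1.2098    0.0809    0.2099    0.1747]
  [  0.2762    1.1581    0.1944    0.2903]
  [  0.1395    0.0764    1.1253    0.1238]
  [  0.1401    0.2487    0.2837    1.2542]
Total output x = L · d:
  x_0 = 1.2098·57 + 0.0809·39 + 0.2099·54 + 0.1747·79 = 97.2450
  x_1 = 0.2762·57 + 1.1581·39 + 0.1944·54 + 0.2903·79 = 94.3452
  x_2 = 0.1395·57 + 0.0764·39 + 1.1253·54 + 0.1238·79 = 81.4751
  x_3 = 0.1401·57 + 0.2487·39 + 0.2837·54 + 1.2542·79 = 132.0861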